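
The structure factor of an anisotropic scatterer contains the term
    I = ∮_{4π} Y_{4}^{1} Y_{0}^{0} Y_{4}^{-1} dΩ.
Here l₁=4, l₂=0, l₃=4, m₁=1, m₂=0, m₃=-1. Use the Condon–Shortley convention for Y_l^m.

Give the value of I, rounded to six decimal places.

m-sum 0 ✓  L=8 even ✓  4≤4≤4 ✓
Π(2lᵢ+1) = 9×1×9 = 81
triangle coeff Δ(4,0,4) = 1/9
Σ_t [0,0]: t=0:+1/576 = 1/576
(3j)²=1/9 [(4 0 4; 0 0 0)], sign=+1
Σ_t [0,0]: t=0:+1/720 = 1/720
(3j)²=1/9 [(4 0 4; 1 0 -1)], sign=-1
⇒ 4πI² = 1/1
I = (-1)√(1/1/(4π)) = -0.28209479

-0.282095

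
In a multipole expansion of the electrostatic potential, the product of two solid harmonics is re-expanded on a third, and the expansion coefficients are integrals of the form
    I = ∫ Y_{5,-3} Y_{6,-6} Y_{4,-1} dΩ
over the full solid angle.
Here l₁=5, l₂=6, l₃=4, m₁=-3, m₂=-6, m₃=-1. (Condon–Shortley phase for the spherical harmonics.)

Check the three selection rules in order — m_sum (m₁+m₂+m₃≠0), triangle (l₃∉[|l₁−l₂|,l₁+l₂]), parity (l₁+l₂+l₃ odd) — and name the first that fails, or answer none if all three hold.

m_sum

azimuthal sum: -3 − 6 − 1 = -10  ✗
1 ≤ 4 ≤ 11 (triangle on l)
L = 5 + 6 + 4 = 15 (odd)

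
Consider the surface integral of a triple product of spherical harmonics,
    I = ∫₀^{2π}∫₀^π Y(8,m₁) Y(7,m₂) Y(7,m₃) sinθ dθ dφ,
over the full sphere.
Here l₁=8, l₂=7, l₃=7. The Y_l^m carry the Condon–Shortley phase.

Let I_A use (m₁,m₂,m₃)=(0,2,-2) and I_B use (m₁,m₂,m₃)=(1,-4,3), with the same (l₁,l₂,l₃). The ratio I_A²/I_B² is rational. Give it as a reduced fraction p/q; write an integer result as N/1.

6875/12168

Same 8,7,7: normalisation and zero-m 3j drop out of the ratio.
A: Δ: 8! 8! 6! / 23! → 1/22086194130; sum: t=3:−1/373248000 t=4:+1/39813120 t=5:−1/24883200 t=6:+1/74649600 t=7:−1/1219276800 t=8:+1/195084288000 = -121/23410114560; 3j²(8 7 7; 0 2 -2) = Δ·Π!·Σ² = 15125/4056234  (sign +1)
B: Δ: 8! 8! 6! / 23! → 1/22086194130; sum: t=0:+1/7315660800 t=1:−1/348364800 t=2:+1/124416000 t=3:−1/298598400 = 143/73156608000; 3j²(8 7 7; 1 -4 3) = Δ·Π!·Σ² = 1716/260015  (sign +1)
I_A²/I_B² = (15125/4056234)/(1716/260015) = 6875/12168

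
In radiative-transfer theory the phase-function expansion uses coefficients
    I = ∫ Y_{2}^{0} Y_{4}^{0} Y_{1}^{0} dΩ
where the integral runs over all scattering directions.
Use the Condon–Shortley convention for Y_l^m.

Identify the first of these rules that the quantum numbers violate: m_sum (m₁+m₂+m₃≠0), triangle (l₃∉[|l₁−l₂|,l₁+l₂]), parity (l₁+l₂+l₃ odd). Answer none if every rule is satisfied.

triangle

azimuthal sum: 0 + 0 + 0 = 0  ✓
2 ≤ 1 ≤ 6 (triangle on l)  ✗
L = 2 + 4 + 1 = 7 (odd)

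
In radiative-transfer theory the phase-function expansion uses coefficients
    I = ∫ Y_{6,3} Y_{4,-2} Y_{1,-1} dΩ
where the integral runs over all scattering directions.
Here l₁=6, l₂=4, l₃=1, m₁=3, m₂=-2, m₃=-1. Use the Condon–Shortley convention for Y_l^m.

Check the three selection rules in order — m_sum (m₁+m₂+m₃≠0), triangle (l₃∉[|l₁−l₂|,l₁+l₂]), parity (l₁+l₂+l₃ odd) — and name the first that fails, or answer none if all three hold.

Σmᵢ = 0  ✓
l₃∈[|l₁−l₂|,l₁+l₂]=[2,10], have l₃=1  ✗
Σlᵢ = 11 ⇒ odd

triangle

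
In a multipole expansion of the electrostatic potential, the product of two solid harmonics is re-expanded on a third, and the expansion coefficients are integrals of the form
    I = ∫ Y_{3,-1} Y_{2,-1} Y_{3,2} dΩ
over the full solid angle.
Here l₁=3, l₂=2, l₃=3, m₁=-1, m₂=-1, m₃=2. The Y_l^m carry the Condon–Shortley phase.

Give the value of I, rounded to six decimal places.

Rules hold: Σm=0, L=8 even, 1≤3≤5.
N = 7·5·7 = 245
Δ = 2!·4!·2!/9! = 1/3780
Racah Σ t=0..2: t=0:+1/24 t=1:−1/4 t=2:+1/24 = -1/6
⇒ 3j(3 2 3; 0 0 0)² = 4/105, sgn +1
Racah Σ t=0..1: t=0:+1/48 t=1:−1/12 = -1/16
⇒ 3j(3 2 3; -1 -1 2)² = 1/28, sgn +1
4πI² = N·(3j₀)²·(3jₘ)² = 1/3
I = +1·√(0.333333/4π) = 0.16286750

0.162868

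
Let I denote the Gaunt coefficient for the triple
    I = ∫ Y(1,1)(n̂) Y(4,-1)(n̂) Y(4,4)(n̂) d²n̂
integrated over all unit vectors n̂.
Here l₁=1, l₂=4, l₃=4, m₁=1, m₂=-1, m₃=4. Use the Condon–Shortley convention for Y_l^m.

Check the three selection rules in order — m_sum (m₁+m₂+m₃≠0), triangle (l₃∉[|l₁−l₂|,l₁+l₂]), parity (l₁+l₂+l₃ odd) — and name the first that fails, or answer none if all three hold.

m₁+m₂+m₃ = 1 − 1 + 4 = 4  ✗
triangle: |1−4|=3 ≤ l₃=4 ≤ 1+4=5
parity: l₁+l₂+l₃ = 9 is odd

m_sum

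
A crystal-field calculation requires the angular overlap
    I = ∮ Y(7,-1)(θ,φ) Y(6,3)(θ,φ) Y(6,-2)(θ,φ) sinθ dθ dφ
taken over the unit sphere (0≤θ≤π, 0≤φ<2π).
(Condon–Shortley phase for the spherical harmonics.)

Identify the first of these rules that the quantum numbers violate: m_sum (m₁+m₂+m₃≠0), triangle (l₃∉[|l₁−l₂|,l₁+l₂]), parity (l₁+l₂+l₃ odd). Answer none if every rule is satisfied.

Σmᵢ = 0  ✓
l₃∈[|l₁−l₂|,l₁+l₂]=[1,13], have l₃=6  ✓
Σlᵢ = 19 ⇒ odd  ✗

parity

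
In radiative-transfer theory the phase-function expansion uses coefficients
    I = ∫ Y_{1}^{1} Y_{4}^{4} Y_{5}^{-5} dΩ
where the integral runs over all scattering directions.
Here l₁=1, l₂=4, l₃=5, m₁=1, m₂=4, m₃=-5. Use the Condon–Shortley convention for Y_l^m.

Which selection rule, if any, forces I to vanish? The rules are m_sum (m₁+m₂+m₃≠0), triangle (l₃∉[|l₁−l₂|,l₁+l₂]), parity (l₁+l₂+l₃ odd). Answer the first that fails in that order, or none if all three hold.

azimuthal sum: 1 + 4 − 5 = 0  ✓
3 ≤ 5 ≤ 5 (triangle on l)  ✓
L = 1 + 4 + 5 = 10 (even)  ✓

none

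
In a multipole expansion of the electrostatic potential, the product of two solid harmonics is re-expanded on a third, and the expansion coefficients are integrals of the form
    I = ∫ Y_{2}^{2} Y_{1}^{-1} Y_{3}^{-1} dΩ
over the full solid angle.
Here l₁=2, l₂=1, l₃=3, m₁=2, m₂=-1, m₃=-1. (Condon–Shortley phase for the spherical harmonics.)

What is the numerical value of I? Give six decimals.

-0.082589

m-sum 0 ✓  L=6 even ✓  1≤3≤3 ✓
Π(2lᵢ+1) = 5×3×7 = 105
triangle coeff Δ(2,1,3) = 1/105
Σ_t [0,0]: t=0:+1/4 = 1/4
(3j)²=3/35 [(2 1 3; 0 0 0)], sign=-1
Σ_t [0,0]: t=0:+1/48 = 1/48
(3j)²=1/105 [(2 1 3; 2 -1 -1)], sign=+1
⇒ 4πI² = 3/35
I = (-1)√(3/35/(4π)) = -0.08258890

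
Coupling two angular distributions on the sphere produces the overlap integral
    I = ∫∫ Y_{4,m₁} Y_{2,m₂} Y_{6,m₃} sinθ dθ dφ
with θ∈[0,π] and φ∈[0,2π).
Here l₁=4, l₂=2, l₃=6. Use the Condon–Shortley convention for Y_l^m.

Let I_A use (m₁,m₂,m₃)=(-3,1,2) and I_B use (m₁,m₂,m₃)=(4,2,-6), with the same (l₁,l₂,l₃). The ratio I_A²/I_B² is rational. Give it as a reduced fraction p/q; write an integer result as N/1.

32/495

l's match ⇒ only the (l;m) 3-j factors differ between A and B.
A: triangle coeff Δ(4,2,6) = 1/6435; Σ_t [0,0]: t=0:+1/30240 = 1/30240; (3j)²=32/6435 [(4 2 6; -3 1 2)], sign=+1
B: triangle coeff Δ(4,2,6) = 1/6435; Σ_t [0,0]: t=0:+1/967680 = 1/967680; (3j)²=1/13 [(4 2 6; 4 2 -6)], sign=+1
I_A²/I_B² = (32/6435)/(1/13) = 32/495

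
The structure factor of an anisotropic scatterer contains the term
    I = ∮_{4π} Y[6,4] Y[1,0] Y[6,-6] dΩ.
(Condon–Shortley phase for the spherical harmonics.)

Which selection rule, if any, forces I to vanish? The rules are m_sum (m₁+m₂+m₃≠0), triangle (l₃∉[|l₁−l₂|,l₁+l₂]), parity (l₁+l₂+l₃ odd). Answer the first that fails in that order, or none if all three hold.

m_sum

azimuthal sum: 4 + 0 − 6 = -2  ✗
5 ≤ 6 ≤ 7 (triangle on l)
L = 6 + 1 + 6 = 13 (odd)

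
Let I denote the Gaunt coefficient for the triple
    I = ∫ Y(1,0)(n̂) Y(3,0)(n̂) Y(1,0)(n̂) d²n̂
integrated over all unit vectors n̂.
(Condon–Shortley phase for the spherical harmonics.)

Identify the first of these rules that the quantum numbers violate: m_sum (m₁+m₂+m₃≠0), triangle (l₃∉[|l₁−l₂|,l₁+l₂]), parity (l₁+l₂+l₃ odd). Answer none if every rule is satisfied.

m₁+m₂+m₃ = 0 + 0 + 0 = 0  ✓
triangle: |1−3|=2 ≤ l₃=1 ≤ 1+3=4  ✗
parity: l₁+l₂+l₃ = 5 is odd

triangle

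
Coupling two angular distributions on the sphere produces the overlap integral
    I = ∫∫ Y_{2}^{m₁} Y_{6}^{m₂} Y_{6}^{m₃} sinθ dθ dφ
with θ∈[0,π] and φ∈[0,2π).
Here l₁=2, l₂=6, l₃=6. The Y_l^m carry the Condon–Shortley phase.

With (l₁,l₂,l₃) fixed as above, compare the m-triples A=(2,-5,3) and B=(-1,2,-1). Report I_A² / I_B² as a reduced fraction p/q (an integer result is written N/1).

11/6

Shared (l₁,l₂,l₃)=(2,6,6): N and (l;000)² cancel in I_A²/I_B².
A: Δ = 2!·2!·10!/15! = 1/90090; Racah Σ t=0..0: t=0:+1/1451520 = 1/1451520; ⇒ 3j(2 6 6; 2 -5 3)² = 1/91, sgn -1
B: Δ = 2!·2!·10!/15! = 1/90090; Racah Σ t=1..2: t=1:−1/60480 t=2:+1/34560 = 1/80640; ⇒ 3j(2 6 6; -1 2 -1)² = 6/1001, sgn -1
I_A²/I_B² = (1/91)/(6/1001) = 11/6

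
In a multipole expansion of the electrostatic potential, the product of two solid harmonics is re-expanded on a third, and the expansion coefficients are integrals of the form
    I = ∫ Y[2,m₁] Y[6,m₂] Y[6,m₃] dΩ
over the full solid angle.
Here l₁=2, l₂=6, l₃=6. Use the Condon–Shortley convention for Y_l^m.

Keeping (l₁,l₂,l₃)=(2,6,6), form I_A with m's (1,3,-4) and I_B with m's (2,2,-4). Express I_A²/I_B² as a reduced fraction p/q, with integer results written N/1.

Same 2,6,6: normalisation and zero-m 3j drop out of the ratio.
A: Δ: 2! 2! 10! / 15! → 1/90090; sum: t=0:+1/725760 t=1:−1/161280 = -1/207360; 3j²(2 6 6; 1 3 -4) = Δ·Π!·Σ² = 7/286  (sign -1)
B: Δ: 2! 2! 10! / 15! → 1/90090; sum: t=0:+1/322560 = 1/322560; 3j²(2 6 6; 2 2 -4) = Δ·Π!·Σ² = 18/1001  (sign +1)
I_A²/I_B² = (7/286)/(18/1001) = 49/36

49/36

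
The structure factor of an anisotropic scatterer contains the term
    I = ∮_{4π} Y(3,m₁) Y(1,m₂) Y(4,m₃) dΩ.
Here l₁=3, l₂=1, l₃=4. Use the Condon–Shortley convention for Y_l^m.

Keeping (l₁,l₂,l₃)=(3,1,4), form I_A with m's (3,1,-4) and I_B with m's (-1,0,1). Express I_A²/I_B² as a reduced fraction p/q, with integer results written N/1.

Same 3,1,4: normalisation and zero-m 3j drop out of the ratio.
A: Δ: 0! 6! 2! / 9! → 1/252; sum: t=0:+1/1440 = 1/1440; 3j²(3 1 4; 3 1 -4) = Δ·Π!·Σ² = 1/9  (sign +1)
B: Δ: 0! 6! 2! / 9! → 1/252; sum: t=0:+1/48 = 1/48; 3j²(3 1 4; -1 0 1) = Δ·Π!·Σ² = 5/84  (sign -1)
I_A²/I_B² = (1/9)/(5/84) = 28/15

28/15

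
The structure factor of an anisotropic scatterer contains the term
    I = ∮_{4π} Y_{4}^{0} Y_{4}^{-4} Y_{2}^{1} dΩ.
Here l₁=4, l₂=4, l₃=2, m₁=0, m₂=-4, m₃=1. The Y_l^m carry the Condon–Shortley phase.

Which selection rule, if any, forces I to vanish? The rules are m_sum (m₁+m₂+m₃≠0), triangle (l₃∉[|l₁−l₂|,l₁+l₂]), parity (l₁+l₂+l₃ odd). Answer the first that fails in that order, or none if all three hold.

azimuthal sum: 0 − 4 + 1 = -3  ✗
0 ≤ 2 ≤ 8 (triangle on l)
L = 4 + 4 + 2 = 10 (even)

m_sum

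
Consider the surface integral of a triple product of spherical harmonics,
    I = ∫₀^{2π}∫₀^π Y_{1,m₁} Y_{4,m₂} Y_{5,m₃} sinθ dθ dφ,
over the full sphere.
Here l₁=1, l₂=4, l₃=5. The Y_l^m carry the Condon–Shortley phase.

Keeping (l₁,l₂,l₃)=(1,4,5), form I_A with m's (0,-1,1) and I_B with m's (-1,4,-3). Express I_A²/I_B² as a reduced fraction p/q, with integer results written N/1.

l's match ⇒ only the (l;m) 3-j factors differ between A and B.
A: triangle coeff Δ(1,4,5) = 1/495; Σ_t [0,0]: t=0:+1/720 = 1/720; (3j)²=8/165 [(1 4 5; 0 -1 1)], sign=+1
B: triangle coeff Δ(1,4,5) = 1/495; Σ_t [0,0]: t=0:+1/80640 = 1/80640; (3j)²=1/495 [(1 4 5; -1 4 -3)], sign=+1
I_A²/I_B² = (8/165)/(1/495) = 24/1

24/1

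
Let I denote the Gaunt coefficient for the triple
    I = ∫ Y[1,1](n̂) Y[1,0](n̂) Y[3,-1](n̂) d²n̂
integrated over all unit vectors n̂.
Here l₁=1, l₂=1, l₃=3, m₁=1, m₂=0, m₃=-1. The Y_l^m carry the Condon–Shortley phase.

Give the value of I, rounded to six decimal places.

0.000000

|1−1|≤3≤1+1 violated ⇒ I = 0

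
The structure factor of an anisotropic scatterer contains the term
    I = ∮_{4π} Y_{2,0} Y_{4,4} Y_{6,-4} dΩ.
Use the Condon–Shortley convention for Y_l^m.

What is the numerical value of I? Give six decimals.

0.106690

Checks pass: Σm=0; 12 even; l₃=6∈[2,6].
(2·2+1)(2·4+1)(2·6+1) = 585
Δ: 0! 4! 8! / 13! → 1/6435
sum: t=0:+1/2304 = 1/2304
3j²(2 4 6; 0 0 0) = Δ·Π!·Σ² = 5/143  (sign +1)
sum: t=0:+1/161280 = 1/161280
3j²(2 4 6; 0 4 -4) = Δ·Π!·Σ² = 1/143  (sign +1)
combine: 4πI² = 585·5/143·1/143 = 225/1573
take √, sign +1: I = 0.10668957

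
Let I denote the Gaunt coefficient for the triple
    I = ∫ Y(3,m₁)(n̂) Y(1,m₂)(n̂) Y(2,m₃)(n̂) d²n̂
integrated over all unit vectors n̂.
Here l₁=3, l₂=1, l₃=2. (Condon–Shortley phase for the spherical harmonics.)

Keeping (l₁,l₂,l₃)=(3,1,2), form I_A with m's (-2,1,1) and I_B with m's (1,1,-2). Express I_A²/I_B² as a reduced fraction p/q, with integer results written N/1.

Same 3,1,2: normalisation and zero-m 3j drop out of the ratio.
A: Δ: 2! 4! 0! / 7! → 1/105; sum: t=2:+1/12 = 1/12; 3j²(3 1 2; -2 1 1) = Δ·Π!·Σ² = 2/21  (sign -1)
B: Δ: 2! 4! 0! / 7! → 1/105; sum: t=2:+1/48 = 1/48; 3j²(3 1 2; 1 1 -2) = Δ·Π!·Σ² = 1/105  (sign +1)
I_A²/I_B² = (2/21)/(1/105) = 10/1

10/1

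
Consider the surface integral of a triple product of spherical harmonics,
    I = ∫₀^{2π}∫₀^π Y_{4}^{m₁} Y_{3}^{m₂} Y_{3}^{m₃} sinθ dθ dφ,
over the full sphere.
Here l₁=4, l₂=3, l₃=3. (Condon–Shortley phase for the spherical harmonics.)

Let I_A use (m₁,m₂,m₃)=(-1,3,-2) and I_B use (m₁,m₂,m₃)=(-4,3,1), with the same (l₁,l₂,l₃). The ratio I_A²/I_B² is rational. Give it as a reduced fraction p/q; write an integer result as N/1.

Same 4,3,3: normalisation and zero-m 3j drop out of the ratio.
A: Δ: 4! 4! 2! / 11! → 1/34650; sum: t=4:+1/288 = 1/288; 3j²(4 3 3; -1 3 -2) = Δ·Π!·Σ² = 5/231  (sign -1)
B: Δ: 4! 4! 2! / 11! → 1/34650; sum: t=4:+1/1152 = 1/1152; 3j²(4 3 3; -4 3 1) = Δ·Π!·Σ² = 1/33  (sign +1)
I_A²/I_B² = (5/231)/(1/33) = 5/7

5/7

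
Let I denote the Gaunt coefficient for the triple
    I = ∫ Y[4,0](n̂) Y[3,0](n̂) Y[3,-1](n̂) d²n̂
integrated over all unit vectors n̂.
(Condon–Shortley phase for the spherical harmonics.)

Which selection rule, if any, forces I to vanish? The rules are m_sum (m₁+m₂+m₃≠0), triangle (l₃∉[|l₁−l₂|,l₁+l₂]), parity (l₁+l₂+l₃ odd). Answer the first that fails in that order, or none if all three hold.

Σmᵢ = -1  ✗
l₃∈[|l₁−l₂|,l₁+l₂]=[1,7], have l₃=3
Σlᵢ = 10 ⇒ even

m_sum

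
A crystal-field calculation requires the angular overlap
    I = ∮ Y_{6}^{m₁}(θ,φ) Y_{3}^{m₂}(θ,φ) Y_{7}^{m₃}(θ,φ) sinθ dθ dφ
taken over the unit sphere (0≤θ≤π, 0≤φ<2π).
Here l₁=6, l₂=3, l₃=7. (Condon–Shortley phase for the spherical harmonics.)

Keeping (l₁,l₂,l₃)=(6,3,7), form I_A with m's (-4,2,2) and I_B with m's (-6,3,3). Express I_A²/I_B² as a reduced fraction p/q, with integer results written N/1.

3200/99

Same 6,3,7: normalisation and zero-m 3j drop out of the ratio.
A: Δ: 2! 10! 4! / 17! → 1/2042040; sum: t=1:−1/8709120 t=2:+1/967680 = 1/1088640; 3j²(6 3 7; -4 2 2) = Δ·Π!·Σ² = 800/51051  (sign -1)
B: Δ: 2! 10! 4! / 17! → 1/2042040; sum: t=2:+1/174182400 = 1/174182400; 3j²(6 3 7; -6 3 3) = Δ·Π!·Σ² = 3/6188  (sign +1)
I_A²/I_B² = (800/51051)/(3/6188) = 3200/99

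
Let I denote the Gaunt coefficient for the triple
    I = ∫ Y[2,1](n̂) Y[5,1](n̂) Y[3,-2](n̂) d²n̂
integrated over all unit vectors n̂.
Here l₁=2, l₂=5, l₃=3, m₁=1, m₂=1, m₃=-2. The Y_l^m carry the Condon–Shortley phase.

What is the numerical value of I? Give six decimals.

Checks pass: Σm=0; 10 even; l₃=3∈[3,7].
(2·2+1)(2·5+1)(2·3+1) = 385
Δ: 4! 0! 6! / 11! → 1/2310
sum: t=2:+1/144 = 1/144
3j²(2 5 3; 0 0 0) = Δ·Π!·Σ² = 10/231  (sign -1)
sum: t=1:−1/720 = -1/720
3j²(2 5 3; 1 1 -2) = Δ·Π!·Σ² = 4/385  (sign +1)
combine: 4πI² = 385·10/231·4/385 = 40/231
take √, sign -1: I = -0.11738675

-0.117387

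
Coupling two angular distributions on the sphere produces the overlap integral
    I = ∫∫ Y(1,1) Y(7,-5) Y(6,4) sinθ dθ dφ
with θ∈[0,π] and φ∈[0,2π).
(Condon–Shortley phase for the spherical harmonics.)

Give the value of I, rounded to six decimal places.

Checks pass: Σm=0; 14 even; l₃=6∈[6,8].
(2·1+1)(2·7+1)(2·6+1) = 585
Δ: 2! 0! 12! / 15! → 1/1365
sum: t=1:−1/518400 = -1/518400
3j²(1 7 6; 0 0 0) = Δ·Π!·Σ² = 7/195  (sign -1)
sum: t=0:+1/14515200 = 1/14515200
3j²(1 7 6; 1 -5 4) = Δ·Π!·Σ² = 22/455  (sign +1)
combine: 4πI² = 585·7/195·22/455 = 66/65
take √, sign -1: I = -0.28425647

-0.284256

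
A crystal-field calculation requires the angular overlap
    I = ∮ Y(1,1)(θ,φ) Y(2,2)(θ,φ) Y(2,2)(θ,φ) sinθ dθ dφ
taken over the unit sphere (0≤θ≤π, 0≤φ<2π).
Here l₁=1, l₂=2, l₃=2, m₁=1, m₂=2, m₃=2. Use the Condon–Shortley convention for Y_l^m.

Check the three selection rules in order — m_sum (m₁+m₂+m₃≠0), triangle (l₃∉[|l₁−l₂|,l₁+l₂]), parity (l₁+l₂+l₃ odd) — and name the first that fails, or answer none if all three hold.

m_sum

azimuthal sum: 1 + 2 + 2 = 5  ✗
1 ≤ 2 ≤ 3 (triangle on l)
L = 1 + 2 + 2 = 5 (odd)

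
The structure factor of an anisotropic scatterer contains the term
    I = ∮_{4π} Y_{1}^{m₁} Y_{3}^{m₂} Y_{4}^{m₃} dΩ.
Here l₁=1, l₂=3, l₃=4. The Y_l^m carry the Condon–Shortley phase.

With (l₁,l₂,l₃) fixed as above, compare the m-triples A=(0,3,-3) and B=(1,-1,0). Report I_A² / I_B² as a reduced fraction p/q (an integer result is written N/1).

Same 1,3,4: normalisation and zero-m 3j drop out of the ratio.
A: Δ: 0! 2! 6! / 9! → 1/252; sum: t=0:+1/720 = 1/720; 3j²(1 3 4; 0 3 -3) = Δ·Π!·Σ² = 1/36  (sign -1)
B: Δ: 0! 2! 6! / 9! → 1/252; sum: t=0:+1/96 = 1/96; 3j²(1 3 4; 1 -1 0) = Δ·Π!·Σ² = 1/42  (sign +1)
I_A²/I_B² = (1/36)/(1/42) = 7/6

7/6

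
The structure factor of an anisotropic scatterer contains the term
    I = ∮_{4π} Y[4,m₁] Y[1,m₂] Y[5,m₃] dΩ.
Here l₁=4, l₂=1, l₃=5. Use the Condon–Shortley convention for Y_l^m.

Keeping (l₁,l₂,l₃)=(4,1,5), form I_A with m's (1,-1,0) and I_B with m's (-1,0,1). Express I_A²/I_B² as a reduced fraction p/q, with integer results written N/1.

Same 4,1,5: normalisation and zero-m 3j drop out of the ratio.
A: Δ: 0! 8! 2! / 11! → 1/495; sum: t=0:+1/1440 = 1/1440; 3j²(4 1 5; 1 -1 0) = Δ·Π!·Σ² = 2/99  (sign -1)
B: Δ: 0! 8! 2! / 11! → 1/495; sum: t=0:+1/720 = 1/720; 3j²(4 1 5; -1 0 1) = Δ·Π!·Σ² = 8/165  (sign +1)
I_A²/I_B² = (2/99)/(8/165) = 5/12

5/12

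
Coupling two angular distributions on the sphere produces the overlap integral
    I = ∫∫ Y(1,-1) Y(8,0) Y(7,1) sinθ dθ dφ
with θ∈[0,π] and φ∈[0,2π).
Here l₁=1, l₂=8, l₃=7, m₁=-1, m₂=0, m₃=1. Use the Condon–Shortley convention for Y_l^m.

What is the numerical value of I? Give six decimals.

Checks pass: Σm=0; 16 even; l₃=7∈[7,9].
(2·1+1)(2·8+1)(2·7+1) = 765
Δ: 2! 0! 14! / 17! → 1/2040
sum: t=1:−1/25401600 = -1/25401600
3j²(1 8 7; 0 0 0) = Δ·Π!·Σ² = 8/255  (sign +1)
sum: t=2:+1/58060800 = 1/58060800
3j²(1 8 7; -1 0 1) = Δ·Π!·Σ² = 7/510  (sign +1)
combine: 4πI² = 765·8/255·7/510 = 28/85
take √, sign +1: I = 0.16190663

0.161907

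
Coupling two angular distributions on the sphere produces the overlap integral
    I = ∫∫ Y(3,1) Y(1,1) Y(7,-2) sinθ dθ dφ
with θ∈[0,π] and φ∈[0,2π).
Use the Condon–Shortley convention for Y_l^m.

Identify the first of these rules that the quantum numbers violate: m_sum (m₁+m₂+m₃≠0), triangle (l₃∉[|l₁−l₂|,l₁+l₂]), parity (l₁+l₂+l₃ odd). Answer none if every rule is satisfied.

triangle

Σmᵢ = 0  ✓
l₃∈[|l₁−l₂|,l₁+l₂]=[2,4], have l₃=7  ✗
Σlᵢ = 11 ⇒ odd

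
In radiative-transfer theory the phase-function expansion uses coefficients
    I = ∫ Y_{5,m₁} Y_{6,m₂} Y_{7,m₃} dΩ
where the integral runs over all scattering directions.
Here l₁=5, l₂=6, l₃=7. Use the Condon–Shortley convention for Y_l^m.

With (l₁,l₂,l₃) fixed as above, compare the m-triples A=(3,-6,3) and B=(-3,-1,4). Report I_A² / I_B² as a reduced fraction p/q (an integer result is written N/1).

25/18

Shared (l₁,l₂,l₃)=(5,6,7): N and (l;000)² cancel in I_A²/I_B².
A: Δ = 4!·6!·8!/19! = 1/174594420; Racah Σ t=0..0: t=0:+1/46448640 = 1/46448640; ⇒ 3j(5 6 7; 3 -6 3)² = 75/8398, sgn +1
B: Δ = 4!·6!·8!/19! = 1/174594420; Racah Σ t=2..4: t=2:+1/2073600 t=3:−1/1036800 t=4:+1/5806080 = -1/3225600; ⇒ 3j(5 6 7; -3 -1 4)² = 27/4199, sgn +1
I_A²/I_B² = (75/8398)/(27/4199) = 25/18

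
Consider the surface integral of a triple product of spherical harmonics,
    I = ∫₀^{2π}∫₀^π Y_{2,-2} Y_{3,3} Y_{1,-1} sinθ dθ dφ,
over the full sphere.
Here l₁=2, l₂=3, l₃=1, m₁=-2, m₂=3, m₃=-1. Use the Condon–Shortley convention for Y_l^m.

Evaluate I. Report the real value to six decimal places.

-0.319865

m-sum 0 ✓  L=6 even ✓  1≤1≤5 ✓
Π(2lᵢ+1) = 5×7×3 = 105
triangle coeff Δ(2,3,1) = 1/105
Σ_t [2,2]: t=2:+1/4 = 1/4
(3j)²=3/35 [(2 3 1; 0 0 0)], sign=-1
Σ_t [4,4]: t=4:+1/48 = 1/48
(3j)²=1/7 [(2 3 1; -2 3 -1)], sign=+1
⇒ 4πI² = 9/7
I = (-1)√(9/7/(4π)) = -0.31986543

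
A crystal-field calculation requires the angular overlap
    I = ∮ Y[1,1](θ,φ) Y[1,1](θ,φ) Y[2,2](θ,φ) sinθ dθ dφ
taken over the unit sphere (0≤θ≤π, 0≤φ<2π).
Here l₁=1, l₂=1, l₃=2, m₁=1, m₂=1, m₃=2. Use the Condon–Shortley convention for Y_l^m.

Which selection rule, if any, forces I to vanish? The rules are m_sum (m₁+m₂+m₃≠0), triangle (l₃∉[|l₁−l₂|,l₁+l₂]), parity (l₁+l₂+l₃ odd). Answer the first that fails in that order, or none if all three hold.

azimuthal sum: 1 + 1 + 2 = 4  ✗
0 ≤ 2 ≤ 2 (triangle on l)
L = 1 + 1 + 2 = 4 (even)

m_sum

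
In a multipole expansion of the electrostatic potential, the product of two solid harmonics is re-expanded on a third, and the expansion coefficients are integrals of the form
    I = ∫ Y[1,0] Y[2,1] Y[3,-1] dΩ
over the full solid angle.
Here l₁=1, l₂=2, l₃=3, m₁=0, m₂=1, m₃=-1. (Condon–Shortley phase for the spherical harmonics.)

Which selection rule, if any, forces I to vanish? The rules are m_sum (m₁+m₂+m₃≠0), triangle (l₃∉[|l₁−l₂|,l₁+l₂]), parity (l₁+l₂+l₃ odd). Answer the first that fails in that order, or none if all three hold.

m₁+m₂+m₃ = 0 + 1 − 1 = 0  ✓
triangle: |1−2|=1 ≤ l₃=3 ≤ 1+2=3  ✓
parity: l₁+l₂+l₃ = 6 is even  ✓

none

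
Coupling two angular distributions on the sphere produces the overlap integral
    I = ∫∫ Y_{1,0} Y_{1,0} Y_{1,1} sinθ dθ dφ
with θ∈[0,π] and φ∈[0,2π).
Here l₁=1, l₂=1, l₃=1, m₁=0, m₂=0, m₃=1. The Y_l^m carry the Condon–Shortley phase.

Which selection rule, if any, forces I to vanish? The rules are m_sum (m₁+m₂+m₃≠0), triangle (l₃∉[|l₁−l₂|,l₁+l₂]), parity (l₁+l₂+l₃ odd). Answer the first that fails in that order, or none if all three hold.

m₁+m₂+m₃ = 0 + 0 + 1 = 1  ✗
triangle: |1−1|=0 ≤ l₃=1 ≤ 1+1=2
parity: l₁+l₂+l₃ = 3 is odd

m_sum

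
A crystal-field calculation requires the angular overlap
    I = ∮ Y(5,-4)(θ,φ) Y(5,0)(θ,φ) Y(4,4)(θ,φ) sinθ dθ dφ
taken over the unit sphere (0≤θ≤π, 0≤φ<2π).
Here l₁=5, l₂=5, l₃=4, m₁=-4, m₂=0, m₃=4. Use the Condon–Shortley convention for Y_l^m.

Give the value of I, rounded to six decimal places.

0.130198

Rules hold: Σm=0, L=14 even, 0≤4≤10.
N = 11·11·9 = 1089
Δ = 6!·4!·4!/15! = 1/3153150
Racah Σ t=1..5: t=1:−1/69120 t=2:+1/1728 t=3:−1/576 t=4:+1/1728 t=5:−1/69120 = -7/11520
⇒ 3j(5 5 4; 0 0 0)² = 2/143, sgn -1
Racah Σ t=5..5: t=5:−1/69120 = -1/69120
⇒ 3j(5 5 4; -4 0 4)² = 2/143, sgn -1
4πI² = N·(3j₀)²·(3jₘ)² = 36/169
I = +1·√(0.213018/4π) = 0.13019760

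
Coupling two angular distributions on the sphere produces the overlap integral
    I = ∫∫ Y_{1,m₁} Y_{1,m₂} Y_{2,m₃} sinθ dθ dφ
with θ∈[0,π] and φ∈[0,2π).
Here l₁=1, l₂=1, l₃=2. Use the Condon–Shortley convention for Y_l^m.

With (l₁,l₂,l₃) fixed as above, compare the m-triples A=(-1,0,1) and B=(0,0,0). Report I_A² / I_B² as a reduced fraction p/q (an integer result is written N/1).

3/4

Same 1,1,2: normalisation and zero-m 3j drop out of the ratio.
A: Δ: 0! 2! 2! / 5! → 1/30; sum: t=0:+1/2 = 1/2; 3j²(1 1 2; -1 0 1) = Δ·Π!·Σ² = 1/10  (sign -1)
B: Δ: 0! 2! 2! / 5! → 1/30; sum: t=0:+1/1 = 1/1; 3j²(1 1 2; 0 0 0) = Δ·Π!·Σ² = 2/15  (sign +1)
I_A²/I_B² = (1/10)/(2/15) = 3/4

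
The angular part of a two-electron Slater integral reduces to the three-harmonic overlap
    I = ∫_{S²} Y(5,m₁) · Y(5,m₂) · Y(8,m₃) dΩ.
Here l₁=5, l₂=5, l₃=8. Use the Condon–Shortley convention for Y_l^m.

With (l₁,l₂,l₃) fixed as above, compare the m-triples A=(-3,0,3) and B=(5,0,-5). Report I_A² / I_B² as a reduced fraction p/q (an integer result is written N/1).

3/13

Shared (l₁,l₂,l₃)=(5,5,8): N and (l;000)² cancel in I_A²/I_B².
A: Δ = 2!·8!·8!/19! = 1/37413090; Racah Σ t=0..2: t=0:+1/58060800 t=1:−1/2903040 t=2:+1/2073600 = 1/6451200; ⇒ 3j(5 5 8; -3 0 3)² = 15/4199, sgn -1
B: Δ = 2!·8!·8!/19! = 1/37413090; Racah Σ t=0..0: t=0:+1/58060800 = 1/58060800; ⇒ 3j(5 5 8; 5 0 -5)² = 5/323, sgn -1
I_A²/I_B² = (15/4199)/(5/323) = 3/13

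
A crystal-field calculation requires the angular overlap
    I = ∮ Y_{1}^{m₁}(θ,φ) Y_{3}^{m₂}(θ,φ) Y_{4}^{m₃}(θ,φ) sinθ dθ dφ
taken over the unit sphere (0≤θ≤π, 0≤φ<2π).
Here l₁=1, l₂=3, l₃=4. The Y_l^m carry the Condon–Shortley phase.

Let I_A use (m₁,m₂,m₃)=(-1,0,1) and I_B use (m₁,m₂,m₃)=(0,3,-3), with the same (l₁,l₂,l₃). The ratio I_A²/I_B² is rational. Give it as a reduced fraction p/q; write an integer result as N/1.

Shared (l₁,l₂,l₃)=(1,3,4): N and (l;000)² cancel in I_A²/I_B².
A: Δ = 0!·2!·6!/9! = 1/252; Racah Σ t=0..0: t=0:+1/72 = 1/72; ⇒ 3j(1 3 4; -1 0 1)² = 5/126, sgn -1
B: Δ = 0!·2!·6!/9! = 1/252; Racah Σ t=0..0: t=0:+1/720 = 1/720; ⇒ 3j(1 3 4; 0 3 -3)² = 1/36, sgn -1
I_A²/I_B² = (5/126)/(1/36) = 10/7

10/7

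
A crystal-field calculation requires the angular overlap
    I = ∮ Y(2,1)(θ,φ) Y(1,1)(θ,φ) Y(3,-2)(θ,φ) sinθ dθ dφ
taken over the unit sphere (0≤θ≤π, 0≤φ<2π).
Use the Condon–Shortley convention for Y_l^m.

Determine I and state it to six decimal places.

0.261169

Rules hold: Σm=0, L=6 even, 1≤3≤3.
N = 5·3·7 = 105
Δ = 0!·4!·2!/7! = 1/105
Racah Σ t=0..0: t=0:+1/4 = 1/4
⇒ 3j(2 1 3; 0 0 0)² = 3/35, sgn -1
Racah Σ t=0..0: t=0:+1/12 = 1/12
⇒ 3j(2 1 3; 1 1 -2)² = 2/21, sgn -1
4πI² = N·(3j₀)²·(3jₘ)² = 6/7
I = +1·√(0.857143/4π) = 0.26116903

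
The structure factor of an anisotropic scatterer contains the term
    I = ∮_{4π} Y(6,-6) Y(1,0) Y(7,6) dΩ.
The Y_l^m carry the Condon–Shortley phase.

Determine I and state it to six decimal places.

Rules hold: Σm=0, L=14 even, 5≤7≤7.
N = 13·3·15 = 585
Δ = 0!·12!·2!/15! = 1/1365
Racah Σ t=0..0: t=0:+1/518400 = 1/518400
⇒ 3j(6 1 7; 0 0 0)² = 7/195, sgn -1
Racah Σ t=0..0: t=0:+1/479001600 = 1/479001600
⇒ 3j(6 1 7; -6 0 6)² = 1/105, sgn -1
4πI² = N·(3j₀)²·(3jₘ)² = 1/5
I = +1·√(0.2/4π) = 0.12615663

0.126157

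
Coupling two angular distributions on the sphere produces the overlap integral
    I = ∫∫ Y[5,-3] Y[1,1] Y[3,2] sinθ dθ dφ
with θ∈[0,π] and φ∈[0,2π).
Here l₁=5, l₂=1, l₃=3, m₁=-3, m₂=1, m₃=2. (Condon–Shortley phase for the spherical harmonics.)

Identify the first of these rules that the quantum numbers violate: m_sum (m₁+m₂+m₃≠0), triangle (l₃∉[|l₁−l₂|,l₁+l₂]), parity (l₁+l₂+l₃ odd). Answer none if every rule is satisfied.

azimuthal sum: -3 + 1 + 2 = 0  ✓
4 ≤ 3 ≤ 6 (triangle on l)  ✗
L = 5 + 1 + 3 = 9 (odd)

triangle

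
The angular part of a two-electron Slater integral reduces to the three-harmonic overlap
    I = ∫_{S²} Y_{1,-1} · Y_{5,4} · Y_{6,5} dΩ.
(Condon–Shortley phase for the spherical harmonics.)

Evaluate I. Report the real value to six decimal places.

0.000000

Σmᵢ = 8 ≠ 0, so the φ-integral vanishes; I = 0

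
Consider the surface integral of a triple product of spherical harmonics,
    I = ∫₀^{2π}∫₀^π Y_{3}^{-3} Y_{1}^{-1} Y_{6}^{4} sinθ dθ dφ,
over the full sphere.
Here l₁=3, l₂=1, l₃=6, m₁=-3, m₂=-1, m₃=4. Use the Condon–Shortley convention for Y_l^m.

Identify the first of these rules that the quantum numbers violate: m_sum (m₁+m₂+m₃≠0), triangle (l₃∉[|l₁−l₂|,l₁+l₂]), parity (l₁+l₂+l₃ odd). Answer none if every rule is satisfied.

Σmᵢ = 0  ✓
l₃∈[|l₁−l₂|,l₁+l₂]=[2,4], have l₃=6  ✗
Σlᵢ = 10 ⇒ even

triangle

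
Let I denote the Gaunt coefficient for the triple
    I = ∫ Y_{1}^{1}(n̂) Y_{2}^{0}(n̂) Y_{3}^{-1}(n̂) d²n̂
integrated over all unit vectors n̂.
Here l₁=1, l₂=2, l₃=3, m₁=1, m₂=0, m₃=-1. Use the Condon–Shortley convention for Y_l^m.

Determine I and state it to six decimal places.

-0.202301

m-sum 0 ✓  L=6 even ✓  1≤3≤3 ✓
Π(2lᵢ+1) = 3×5×7 = 105
triangle coeff Δ(1,2,3) = 1/105
Σ_t [0,0]: t=0:+1/4 = 1/4
(3j)²=3/35 [(1 2 3; 0 0 0)], sign=-1
Σ_t [0,0]: t=0:+1/8 = 1/8
(3j)²=2/35 [(1 2 3; 1 0 -1)], sign=+1
⇒ 4πI² = 18/35
I = (-1)√(18/35/(4π)) = -0.20230066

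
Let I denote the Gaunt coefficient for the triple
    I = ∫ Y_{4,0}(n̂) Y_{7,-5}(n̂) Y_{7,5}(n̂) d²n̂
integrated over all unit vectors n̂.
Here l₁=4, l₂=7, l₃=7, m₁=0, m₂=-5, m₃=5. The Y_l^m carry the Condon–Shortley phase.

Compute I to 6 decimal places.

0.143298

Rules hold: Σm=0, L=18 even, 3≤7≤11.
N = 9·15·15 = 2025
Δ = 4!·4!·10!/19! = 1/58198140
Racah Σ t=0..4: t=0:+1/17418240 t=1:−1/622080 t=2:+1/230400 t=3:−1/622080 t=4:+1/17418240 = 1/806400
⇒ 3j(4 7 7; 0 0 0)² = 2268/230945, sgn -1
Racah Σ t=0..2: t=0:+1/46448640 t=1:−1/13063680 t=2:+1/58060800 = -79/2090188800
⇒ 3j(4 7 7; 0 -5 5)² = 68651/5290740, sgn -1
4πI² = N·(3j₀)²·(3jₘ)² = 4549689/17631601
I = +1·√(0.258042/4π) = 0.14329797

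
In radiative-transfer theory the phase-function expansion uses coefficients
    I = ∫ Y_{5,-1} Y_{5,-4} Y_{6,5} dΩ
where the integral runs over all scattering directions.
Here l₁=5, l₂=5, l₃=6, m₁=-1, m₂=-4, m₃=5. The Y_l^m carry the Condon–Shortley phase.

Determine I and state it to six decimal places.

Checks pass: Σm=0; 16 even; l₃=6∈[0,10].
(2·5+1)(2·5+1)(2·6+1) = 1573
Δ: 4! 6! 6! / 17! → 1/28588560
sum: t=0:+1/345600 t=1:−1/13824 t=2:+1/5184 t=3:−1/13824 t=4:+1/345600 = 7/129600
3j²(5 5 6; 0 0 0) = Δ·Π!·Σ² = 80/7293  (sign +1)
sum: t=0:+1/2073600 t=1:−1/518400 = -1/691200
3j²(5 5 6; -1 -4 5) = Δ·Π!·Σ² = 81/4420  (sign +1)
combine: 4πI² = 1573·80/7293·81/4420 = 1188/3757
take √, sign +1: I = 0.15862904

0.158629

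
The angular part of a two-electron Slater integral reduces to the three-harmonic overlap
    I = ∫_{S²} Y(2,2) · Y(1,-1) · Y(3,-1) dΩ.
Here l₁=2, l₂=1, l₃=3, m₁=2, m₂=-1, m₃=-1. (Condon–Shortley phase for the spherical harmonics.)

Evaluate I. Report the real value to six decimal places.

-0.082589

Checks pass: Σm=0; 6 even; l₃=3∈[1,3].
(2·2+1)(2·1+1)(2·3+1) = 105
Δ: 0! 4! 2! / 7! → 1/105
sum: t=0:+1/4 = 1/4
3j²(2 1 3; 0 0 0) = Δ·Π!·Σ² = 3/35  (sign -1)
sum: t=0:+1/48 = 1/48
3j²(2 1 3; 2 -1 -1) = Δ·Π!·Σ² = 1/105  (sign +1)
combine: 4πI² = 105·3/35·1/105 = 3/35
take √, sign -1: I = -0.08258890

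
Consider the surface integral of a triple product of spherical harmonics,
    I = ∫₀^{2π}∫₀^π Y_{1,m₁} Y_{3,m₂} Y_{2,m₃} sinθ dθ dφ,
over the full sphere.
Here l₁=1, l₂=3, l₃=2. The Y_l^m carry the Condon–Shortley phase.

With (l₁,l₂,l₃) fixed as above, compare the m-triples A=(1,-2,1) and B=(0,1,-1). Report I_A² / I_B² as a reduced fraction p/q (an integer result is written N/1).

Shared (l₁,l₂,l₃)=(1,3,2): N and (l;000)² cancel in I_A²/I_B².
A: Δ = 2!·0!·4!/7! = 1/105; Racah Σ t=0..0: t=0:+1/12 = 1/12; ⇒ 3j(1 3 2; 1 -2 1)² = 2/21, sgn -1
B: Δ = 2!·0!·4!/7! = 1/105; Racah Σ t=1..1: t=1:−1/6 = -1/6; ⇒ 3j(1 3 2; 0 1 -1)² = 8/105, sgn +1
I_A²/I_B² = (2/21)/(8/105) = 5/4

5/4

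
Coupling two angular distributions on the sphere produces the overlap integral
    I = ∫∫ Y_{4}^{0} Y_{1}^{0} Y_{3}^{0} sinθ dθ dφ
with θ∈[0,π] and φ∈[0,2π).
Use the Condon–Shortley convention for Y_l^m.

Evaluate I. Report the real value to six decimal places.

Checks pass: Σm=0; 8 even; l₃=3∈[3,5].
(2·4+1)(2·1+1)(2·3+1) = 189
Δ: 2! 6! 0! / 9! → 1/252
sum: t=1:−1/36 = -1/36
3j²(4 1 3; 0 0 0) = Δ·Π!·Σ² = 4/63  (sign +1)
(m-triple is (0,0,0) — same symbol as above.)
combine: 4πI² = 189·4/63·4/63 = 16/21
take √, sign +1: I = 0.24623252

0.246233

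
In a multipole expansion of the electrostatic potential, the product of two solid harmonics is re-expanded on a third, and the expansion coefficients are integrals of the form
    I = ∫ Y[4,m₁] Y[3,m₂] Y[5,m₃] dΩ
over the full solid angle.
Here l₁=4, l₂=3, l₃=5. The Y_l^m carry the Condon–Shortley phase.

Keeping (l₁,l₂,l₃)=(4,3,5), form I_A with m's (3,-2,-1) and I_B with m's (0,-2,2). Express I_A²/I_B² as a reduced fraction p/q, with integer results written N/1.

Same 4,3,5: normalisation and zero-m 3j drop out of the ratio.
A: Δ: 2! 6! 4! / 13! → 1/180180; sum: t=0:+1/1440 t=1:−1/17280 = 11/17280; 3j²(4 3 5; 3 -2 -1) = Δ·Π!·Σ² = 11/468  (sign +1)
B: Δ: 2! 6! 4! / 13! → 1/180180; sum: t=0:+1/576 t=1:−1/864 = 1/1728; 3j²(4 3 5; 0 -2 2) = Δ·Π!·Σ² = 5/1287  (sign -1)
I_A²/I_B² = (11/468)/(5/1287) = 121/20

121/20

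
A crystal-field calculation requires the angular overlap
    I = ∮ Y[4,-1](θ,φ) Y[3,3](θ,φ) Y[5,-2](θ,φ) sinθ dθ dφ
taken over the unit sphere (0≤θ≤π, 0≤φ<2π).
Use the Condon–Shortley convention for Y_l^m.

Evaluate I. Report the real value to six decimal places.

m-sum 0 ✓  L=12 even ✓  1≤5≤7 ✓
Π(2lᵢ+1) = 9×7×11 = 693
triangle coeff Δ(4,3,5) = 1/180180
Σ_t [0,2]: t=0:+1/576 t=1:−1/144 t=2:+1/576 = -1/288
(3j)²=20/1001 [(4 3 5; 0 0 0)], sign=+1
Σ_t [2,2]: t=2:+1/1728 = 1/1728
(3j)²=25/858 [(4 3 5; -1 3 -2)], sign=-1
⇒ 4πI² = 750/1859
I = (-1)√(750/1859/(4π)) = -0.17917854

-0.179179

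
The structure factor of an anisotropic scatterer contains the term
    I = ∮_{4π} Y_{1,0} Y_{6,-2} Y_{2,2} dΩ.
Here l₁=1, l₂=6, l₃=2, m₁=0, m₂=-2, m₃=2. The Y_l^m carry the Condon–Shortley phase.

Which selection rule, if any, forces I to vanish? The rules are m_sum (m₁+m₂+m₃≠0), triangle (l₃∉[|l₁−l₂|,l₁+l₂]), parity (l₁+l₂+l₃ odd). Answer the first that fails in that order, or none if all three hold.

triangle

Σmᵢ = 0  ✓
l₃∈[|l₁−l₂|,l₁+l₂]=[5,7], have l₃=2  ✗
Σlᵢ = 9 ⇒ odd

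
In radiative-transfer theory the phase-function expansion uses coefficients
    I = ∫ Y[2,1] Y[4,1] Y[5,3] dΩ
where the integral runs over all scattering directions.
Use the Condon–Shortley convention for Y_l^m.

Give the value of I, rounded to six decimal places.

0.000000

1 + 1 + 3 = 5 ≠ 0: azimuthal integral kills it; I = 0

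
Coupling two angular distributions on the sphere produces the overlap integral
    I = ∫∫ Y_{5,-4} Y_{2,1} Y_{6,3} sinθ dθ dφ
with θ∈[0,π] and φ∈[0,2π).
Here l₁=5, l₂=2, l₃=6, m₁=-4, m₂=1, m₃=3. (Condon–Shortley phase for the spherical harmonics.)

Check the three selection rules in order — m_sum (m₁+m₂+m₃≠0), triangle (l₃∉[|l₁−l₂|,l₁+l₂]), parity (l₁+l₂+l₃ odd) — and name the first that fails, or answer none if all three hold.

m₁+m₂+m₃ = -4 + 1 + 3 = 0  ✓
triangle: |5−2|=3 ≤ l₃=6 ≤ 5+2=7  ✓
parity: l₁+l₂+l₃ = 13 is odd  ✗

parity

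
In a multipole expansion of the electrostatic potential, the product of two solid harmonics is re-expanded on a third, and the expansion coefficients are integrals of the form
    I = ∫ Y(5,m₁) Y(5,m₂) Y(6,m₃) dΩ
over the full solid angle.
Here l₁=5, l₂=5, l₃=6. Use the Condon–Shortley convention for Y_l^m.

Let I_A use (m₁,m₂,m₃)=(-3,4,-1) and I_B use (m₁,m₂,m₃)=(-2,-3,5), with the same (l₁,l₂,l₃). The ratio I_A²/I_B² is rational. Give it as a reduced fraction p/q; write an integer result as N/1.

l's match ⇒ only the (l;m) 3-j factors differ between A and B.
A: triangle coeff Δ(5,5,6) = 1/28588560; Σ_t [3,4]: t=3:−1/518400 t=4:+1/138240 = 11/2073600; (3j)²=77/4420 [(5 5 6; -3 4 -1)], sign=-1
B: triangle coeff Δ(5,5,6) = 1/28588560; Σ_t [1,2]: t=1:−1/518400 t=2:+1/345600 = 1/1036800; (3j)²=7/2210 [(5 5 6; -2 -3 5)], sign=-1
I_A²/I_B² = (77/4420)/(7/2210) = 11/2

11/2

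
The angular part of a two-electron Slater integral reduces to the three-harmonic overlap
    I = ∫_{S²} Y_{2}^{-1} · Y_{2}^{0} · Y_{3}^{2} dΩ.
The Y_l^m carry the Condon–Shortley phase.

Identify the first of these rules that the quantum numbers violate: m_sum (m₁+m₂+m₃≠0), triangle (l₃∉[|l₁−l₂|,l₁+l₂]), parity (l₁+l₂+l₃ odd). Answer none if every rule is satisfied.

azimuthal sum: -1 + 0 + 2 = 1  ✗
0 ≤ 3 ≤ 4 (triangle on l)
L = 2 + 2 + 3 = 7 (odd)

m_sum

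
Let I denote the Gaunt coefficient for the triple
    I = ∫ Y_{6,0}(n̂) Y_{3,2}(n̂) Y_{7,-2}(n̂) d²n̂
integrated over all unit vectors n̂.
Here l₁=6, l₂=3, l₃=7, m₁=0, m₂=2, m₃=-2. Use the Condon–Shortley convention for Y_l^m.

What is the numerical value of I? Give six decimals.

-0.086087

Checks pass: Σm=0; 16 even; l₃=7∈[3,9].
(2·6+1)(2·3+1)(2·7+1) = 1365
Δ: 2! 10! 4! / 17! → 1/2042040
sum: t=0:+1/207360 t=1:−1/57600 t=2:+1/207360 = -1/129600
3j²(6 3 7; 0 0 0) = Δ·Π!·Σ² = 168/12155  (sign +1)
sum: t=1:−1/345600 t=2:+1/207360 = 1/518400
3j²(6 3 7; 0 2 -2) = Δ·Π!·Σ² = 12/2431  (sign -1)
combine: 4πI² = 1365·168/12155·12/2431 = 42336/454597
take √, sign -1: I = -0.08608683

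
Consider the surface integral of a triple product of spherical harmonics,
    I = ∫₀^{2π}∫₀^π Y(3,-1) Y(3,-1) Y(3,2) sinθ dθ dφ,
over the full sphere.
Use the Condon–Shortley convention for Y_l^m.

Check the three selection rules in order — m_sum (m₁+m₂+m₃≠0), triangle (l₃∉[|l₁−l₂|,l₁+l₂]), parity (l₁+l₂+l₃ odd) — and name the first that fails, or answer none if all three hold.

Σmᵢ = 0  ✓
l₃∈[|l₁−l₂|,l₁+l₂]=[0,6], have l₃=3  ✓
Σlᵢ = 9 ⇒ odd  ✗

parity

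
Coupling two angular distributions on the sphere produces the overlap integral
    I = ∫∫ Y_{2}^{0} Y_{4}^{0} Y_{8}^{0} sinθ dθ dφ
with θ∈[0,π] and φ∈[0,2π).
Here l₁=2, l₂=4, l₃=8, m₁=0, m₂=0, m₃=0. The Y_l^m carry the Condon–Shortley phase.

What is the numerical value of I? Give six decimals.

triangle: need 2≤l₃≤6, have 8; I=0

0.000000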